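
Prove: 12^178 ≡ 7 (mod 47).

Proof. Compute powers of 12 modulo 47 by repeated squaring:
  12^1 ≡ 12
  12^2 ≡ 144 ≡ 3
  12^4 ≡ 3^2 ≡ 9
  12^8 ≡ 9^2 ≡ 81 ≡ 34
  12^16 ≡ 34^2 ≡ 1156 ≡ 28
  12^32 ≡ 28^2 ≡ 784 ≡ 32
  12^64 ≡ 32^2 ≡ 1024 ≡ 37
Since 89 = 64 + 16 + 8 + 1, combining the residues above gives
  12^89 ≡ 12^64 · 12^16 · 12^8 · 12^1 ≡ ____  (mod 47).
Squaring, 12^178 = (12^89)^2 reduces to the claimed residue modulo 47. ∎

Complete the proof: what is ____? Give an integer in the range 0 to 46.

Multiply the listed residues: 37 · 28 · 34 · 12 = 1036 → 35224 → 422688.
Reducing modulo 47: 422688 = 8993·47 + 17, so 12^89 ≡ 17.

17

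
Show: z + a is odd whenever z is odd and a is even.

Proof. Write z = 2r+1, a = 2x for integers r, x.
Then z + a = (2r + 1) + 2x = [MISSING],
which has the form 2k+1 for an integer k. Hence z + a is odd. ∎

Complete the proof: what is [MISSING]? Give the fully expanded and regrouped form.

(2r + 1) + 2x = 2r + 2x + 1
= 2(r + x) + 1.
Since r + x is an integer, the sum is of the form 2k+1 for an integer k.

2(r + x) + 1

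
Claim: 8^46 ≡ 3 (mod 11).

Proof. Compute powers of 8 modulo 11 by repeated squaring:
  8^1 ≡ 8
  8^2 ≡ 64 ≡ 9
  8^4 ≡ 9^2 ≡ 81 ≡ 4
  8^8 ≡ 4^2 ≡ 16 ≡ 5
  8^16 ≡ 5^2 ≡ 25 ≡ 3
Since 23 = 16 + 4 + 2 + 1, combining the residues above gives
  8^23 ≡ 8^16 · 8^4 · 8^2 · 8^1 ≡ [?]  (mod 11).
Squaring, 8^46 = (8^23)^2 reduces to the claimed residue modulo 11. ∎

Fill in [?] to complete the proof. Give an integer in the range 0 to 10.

6

8^16 · 8^4 · 8^2 · 8^1 ≡ 3 · 4 · 9 · 8 = 864.
864 mod 11 = 6, so 8^23 ≡ 6 (mod 11).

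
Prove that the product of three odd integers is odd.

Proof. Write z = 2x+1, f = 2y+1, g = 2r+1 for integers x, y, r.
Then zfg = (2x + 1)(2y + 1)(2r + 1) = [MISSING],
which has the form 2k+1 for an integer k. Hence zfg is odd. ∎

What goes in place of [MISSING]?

Expanding: (2x + 1)(2y + 1)(2r + 1) = 8rxy + 4rx + 4ry + 2r + 4xy + 2x + 2y + 1.
Every term except the constant is even, so this is 2(4rxy + 2rx + 2ry + r + 2xy + x + y) + 1,
and 4rxy + 2rx + 2ry + r + 2xy + x + y ∈ ℤ gives the required form.

2(4rxy + 2rx + 2ry + r + 2xy + x + y) + 1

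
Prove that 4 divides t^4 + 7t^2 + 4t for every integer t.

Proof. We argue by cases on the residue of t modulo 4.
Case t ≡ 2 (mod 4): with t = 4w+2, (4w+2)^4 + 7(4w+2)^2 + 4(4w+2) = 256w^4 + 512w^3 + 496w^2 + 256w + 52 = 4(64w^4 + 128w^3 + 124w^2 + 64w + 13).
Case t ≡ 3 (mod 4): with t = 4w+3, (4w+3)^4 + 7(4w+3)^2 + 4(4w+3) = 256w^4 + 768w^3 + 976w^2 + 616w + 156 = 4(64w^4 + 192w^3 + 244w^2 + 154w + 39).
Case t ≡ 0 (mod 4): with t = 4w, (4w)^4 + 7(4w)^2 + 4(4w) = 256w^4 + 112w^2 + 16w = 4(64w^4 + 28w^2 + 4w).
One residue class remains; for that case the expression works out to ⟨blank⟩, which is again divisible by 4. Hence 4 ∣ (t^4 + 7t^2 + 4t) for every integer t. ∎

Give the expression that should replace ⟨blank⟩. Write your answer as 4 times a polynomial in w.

The residues treated are {2, 3, 0}, so the missing case is t ≡ 1 (mod 4); write t = 4w+1.
Then (4w+1)^4 + 7(4w+1)^2 + 4(4w+1) = 256w^4 + 256w^3 + 208w^2 + 88w + 12 = 4(64w^4 + 64w^3 + 52w^2 + 22w + 3).

4(64w^4 + 64w^3 + 52w^2 + 22w + 3)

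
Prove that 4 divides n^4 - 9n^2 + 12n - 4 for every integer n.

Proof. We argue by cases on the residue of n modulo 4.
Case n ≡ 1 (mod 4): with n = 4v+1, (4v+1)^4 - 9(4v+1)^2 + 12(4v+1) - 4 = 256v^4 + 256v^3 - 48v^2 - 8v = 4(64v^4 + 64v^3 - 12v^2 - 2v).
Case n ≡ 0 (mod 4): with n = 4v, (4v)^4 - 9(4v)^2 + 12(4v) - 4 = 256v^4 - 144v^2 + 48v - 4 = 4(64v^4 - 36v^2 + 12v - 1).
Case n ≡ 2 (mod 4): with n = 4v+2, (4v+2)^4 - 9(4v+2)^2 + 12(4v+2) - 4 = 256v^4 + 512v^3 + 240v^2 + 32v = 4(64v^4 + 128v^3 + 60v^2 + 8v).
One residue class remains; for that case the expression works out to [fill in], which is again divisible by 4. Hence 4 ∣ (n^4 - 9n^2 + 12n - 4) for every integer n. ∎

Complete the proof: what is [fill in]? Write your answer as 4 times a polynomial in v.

Only n ≡ 3 (mod 4) is unaccounted for. Put n = 4v+3:
(4v+3)^4 - 9(4v+3)^2 + 12(4v+3) - 4 expands to 256v^4 + 768v^3 + 720v^2 + 264v + 32,
and factoring out 4 leaves 4(64v^4 + 192v^3 + 180v^2 + 66v + 8).

4(64v^4 + 192v^3 + 180v^2 + 66v + 8)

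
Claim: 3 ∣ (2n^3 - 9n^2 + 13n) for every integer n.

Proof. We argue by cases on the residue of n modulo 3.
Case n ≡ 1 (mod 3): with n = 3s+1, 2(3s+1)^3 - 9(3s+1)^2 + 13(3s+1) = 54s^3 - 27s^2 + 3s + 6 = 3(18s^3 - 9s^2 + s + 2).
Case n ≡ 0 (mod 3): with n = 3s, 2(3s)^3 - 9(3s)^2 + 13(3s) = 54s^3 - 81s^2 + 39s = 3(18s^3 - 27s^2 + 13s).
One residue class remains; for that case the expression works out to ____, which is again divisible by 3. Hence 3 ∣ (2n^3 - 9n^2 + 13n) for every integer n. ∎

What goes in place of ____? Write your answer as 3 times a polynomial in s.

The residues treated are {1, 0}, so the missing case is n ≡ 2 (mod 3); write n = 3s+2.
Then 2(3s+2)^3 - 9(3s+2)^2 + 13(3s+2) = 54s^3 + 27s^2 + 3s + 6 = 3(18s^3 + 9s^2 + s + 2).

3(18s^3 + 9s^2 + s + 2)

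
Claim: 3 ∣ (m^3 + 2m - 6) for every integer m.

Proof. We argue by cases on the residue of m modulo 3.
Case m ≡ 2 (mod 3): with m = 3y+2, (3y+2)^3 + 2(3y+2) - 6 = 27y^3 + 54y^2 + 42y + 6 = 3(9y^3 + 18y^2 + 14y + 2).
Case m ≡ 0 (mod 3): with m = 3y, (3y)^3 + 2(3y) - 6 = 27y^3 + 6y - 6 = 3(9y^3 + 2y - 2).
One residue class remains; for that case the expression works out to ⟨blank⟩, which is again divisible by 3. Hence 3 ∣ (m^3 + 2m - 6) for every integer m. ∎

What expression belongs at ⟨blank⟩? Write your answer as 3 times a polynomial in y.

3(9y^3 + 9y^2 + 5y - 1)

The residues treated are {2, 0}, so the missing case is m ≡ 1 (mod 3); write m = 3y+1.
Then (3y+1)^3 + 2(3y+1) - 6 = 27y^3 + 27y^2 + 15y - 3 = 3(9y^3 + 9y^2 + 5y - 1).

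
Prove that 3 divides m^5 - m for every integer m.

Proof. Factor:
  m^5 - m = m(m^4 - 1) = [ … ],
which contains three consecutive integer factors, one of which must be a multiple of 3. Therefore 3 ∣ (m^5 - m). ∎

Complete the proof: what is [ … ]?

(m - 1)m(m + 1)(m^2 + 1)

m^4 - 1 = (m^2 - 1)(m^2 + 1), and m^2 - 1 = (m-1)(m+1).
So m(m^4 - 1) = (m - 1)m(m + 1)(m^2 + 1).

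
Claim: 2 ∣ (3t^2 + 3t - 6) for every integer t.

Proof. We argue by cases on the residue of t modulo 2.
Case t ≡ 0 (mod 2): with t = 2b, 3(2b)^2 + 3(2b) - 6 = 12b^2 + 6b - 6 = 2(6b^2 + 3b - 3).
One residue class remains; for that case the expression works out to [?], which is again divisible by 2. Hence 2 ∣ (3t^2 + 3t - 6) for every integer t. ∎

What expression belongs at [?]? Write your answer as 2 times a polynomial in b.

Only t ≡ 1 (mod 2) is unaccounted for. Put t = 2b+1:
3(2b+1)^2 + 3(2b+1) - 6 expands to 12b^2 + 18b,
and factoring out 2 leaves 2(6b^2 + 9b).

2(6b^2 + 9b)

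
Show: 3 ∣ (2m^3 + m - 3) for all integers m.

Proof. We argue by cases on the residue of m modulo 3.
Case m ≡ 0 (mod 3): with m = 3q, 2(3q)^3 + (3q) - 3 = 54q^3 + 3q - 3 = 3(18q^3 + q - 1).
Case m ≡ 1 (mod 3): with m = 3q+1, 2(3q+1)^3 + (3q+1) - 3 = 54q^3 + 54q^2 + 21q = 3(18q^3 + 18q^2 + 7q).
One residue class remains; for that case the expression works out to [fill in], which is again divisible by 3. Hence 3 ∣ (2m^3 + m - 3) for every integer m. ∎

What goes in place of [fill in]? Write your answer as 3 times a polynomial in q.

3(18q^3 + 36q^2 + 25q + 5)

The residues treated are {0, 1}, so the missing case is m ≡ 2 (mod 3); write m = 3q+2.
Then 2(3q+2)^3 + (3q+2) - 3 = 54q^3 + 108q^2 + 75q + 15 = 3(18q^3 + 36q^2 + 25q + 5).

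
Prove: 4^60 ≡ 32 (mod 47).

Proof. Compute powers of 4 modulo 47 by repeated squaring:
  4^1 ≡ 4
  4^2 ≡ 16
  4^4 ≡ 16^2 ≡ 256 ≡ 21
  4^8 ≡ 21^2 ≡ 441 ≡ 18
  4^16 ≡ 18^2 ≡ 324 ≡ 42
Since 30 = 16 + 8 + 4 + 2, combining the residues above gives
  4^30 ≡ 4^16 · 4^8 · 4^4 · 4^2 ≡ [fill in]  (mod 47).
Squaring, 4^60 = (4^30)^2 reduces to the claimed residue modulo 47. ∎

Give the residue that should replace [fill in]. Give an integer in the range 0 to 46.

28

4^16 · 4^8 · 4^4 · 4^2 ≡ 42 · 18 · 21 · 16 = 254016.
254016 mod 47 = 28, so 4^30 ≡ 28 (mod 47).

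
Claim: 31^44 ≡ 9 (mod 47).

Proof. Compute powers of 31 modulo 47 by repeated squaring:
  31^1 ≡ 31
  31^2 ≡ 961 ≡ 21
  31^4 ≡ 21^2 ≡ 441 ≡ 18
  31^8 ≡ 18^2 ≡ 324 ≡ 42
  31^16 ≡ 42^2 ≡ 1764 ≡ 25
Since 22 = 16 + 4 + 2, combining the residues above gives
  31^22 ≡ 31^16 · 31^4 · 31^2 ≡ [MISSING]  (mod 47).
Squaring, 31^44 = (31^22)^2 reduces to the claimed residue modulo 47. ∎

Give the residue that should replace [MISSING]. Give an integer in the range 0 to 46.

3

Multiply the listed residues: 25 · 18 · 21 = 450 → 9450.
Reducing modulo 47: 9450 = 201·47 + 3, so 31^22 ≡ 3.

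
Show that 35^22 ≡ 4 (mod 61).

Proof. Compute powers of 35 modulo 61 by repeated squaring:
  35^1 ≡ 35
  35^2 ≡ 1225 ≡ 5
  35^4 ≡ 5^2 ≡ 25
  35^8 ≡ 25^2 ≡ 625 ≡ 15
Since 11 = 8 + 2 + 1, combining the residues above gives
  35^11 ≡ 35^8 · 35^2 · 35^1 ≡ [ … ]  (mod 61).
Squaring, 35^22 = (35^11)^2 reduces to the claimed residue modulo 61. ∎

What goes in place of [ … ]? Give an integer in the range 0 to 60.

2

Multiply the listed residues: 15 · 5 · 35 = 75 → 2625.
Reducing modulo 61: 2625 = 43·61 + 2, so 35^11 ≡ 2.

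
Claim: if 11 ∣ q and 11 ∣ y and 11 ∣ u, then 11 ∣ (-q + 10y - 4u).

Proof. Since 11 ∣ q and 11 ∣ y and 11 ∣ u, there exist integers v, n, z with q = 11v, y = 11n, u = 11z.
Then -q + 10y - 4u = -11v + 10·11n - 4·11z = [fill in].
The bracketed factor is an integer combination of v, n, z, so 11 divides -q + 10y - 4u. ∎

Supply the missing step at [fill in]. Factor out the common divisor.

Pull the common 11 out of every term: -11v + 10·11n - 4·11z = 11(10n - v - 4z).
10n - v - 4z is an integer, which exhibits the divisibility.

11(10n - v - 4z)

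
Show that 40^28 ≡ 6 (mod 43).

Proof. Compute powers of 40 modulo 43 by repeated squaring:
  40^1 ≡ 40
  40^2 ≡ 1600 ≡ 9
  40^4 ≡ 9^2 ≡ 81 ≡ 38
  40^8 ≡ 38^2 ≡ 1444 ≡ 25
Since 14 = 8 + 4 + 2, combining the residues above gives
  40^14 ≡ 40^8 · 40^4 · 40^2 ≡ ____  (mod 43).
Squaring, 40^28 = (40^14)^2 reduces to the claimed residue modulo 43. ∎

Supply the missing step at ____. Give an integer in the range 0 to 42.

36

Multiply the listed residues: 25 · 38 · 9 = 950 → 8550.
Reducing modulo 43: 8550 = 198·43 + 36, so 40^14 ≡ 36.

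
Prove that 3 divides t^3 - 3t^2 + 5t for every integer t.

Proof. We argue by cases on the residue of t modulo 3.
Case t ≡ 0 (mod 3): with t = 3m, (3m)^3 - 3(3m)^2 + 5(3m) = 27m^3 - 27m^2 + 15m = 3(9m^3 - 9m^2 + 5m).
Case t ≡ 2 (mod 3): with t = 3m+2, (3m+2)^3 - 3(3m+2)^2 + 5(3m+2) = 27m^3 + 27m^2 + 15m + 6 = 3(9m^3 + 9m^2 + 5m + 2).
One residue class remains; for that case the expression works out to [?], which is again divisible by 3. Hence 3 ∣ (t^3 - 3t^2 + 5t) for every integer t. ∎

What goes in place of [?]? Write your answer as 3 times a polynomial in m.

The residues treated are {0, 2}, so the missing case is t ≡ 1 (mod 3); write t = 3m+1.
Then (3m+1)^3 - 3(3m+1)^2 + 5(3m+1) = 27m^3 + 6m + 3 = 3(9m^3 + 2m + 1).

3(9m^3 + 2m + 1)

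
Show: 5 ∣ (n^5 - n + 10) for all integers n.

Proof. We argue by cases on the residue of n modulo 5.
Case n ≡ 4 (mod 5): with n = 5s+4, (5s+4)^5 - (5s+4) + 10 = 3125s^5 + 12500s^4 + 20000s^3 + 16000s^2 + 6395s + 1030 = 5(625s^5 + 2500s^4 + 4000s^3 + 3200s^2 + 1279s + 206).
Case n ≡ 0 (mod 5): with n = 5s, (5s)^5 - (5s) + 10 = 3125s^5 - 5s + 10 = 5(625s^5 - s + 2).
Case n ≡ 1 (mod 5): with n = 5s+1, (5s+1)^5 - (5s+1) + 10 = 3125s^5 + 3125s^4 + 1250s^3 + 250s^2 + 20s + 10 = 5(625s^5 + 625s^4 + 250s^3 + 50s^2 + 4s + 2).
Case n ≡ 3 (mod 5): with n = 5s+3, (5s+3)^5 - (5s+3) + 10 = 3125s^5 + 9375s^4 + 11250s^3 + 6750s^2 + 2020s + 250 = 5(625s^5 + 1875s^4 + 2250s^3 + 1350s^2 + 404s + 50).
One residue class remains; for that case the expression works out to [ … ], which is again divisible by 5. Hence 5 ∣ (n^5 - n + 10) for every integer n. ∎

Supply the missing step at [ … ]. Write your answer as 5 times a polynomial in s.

The residues treated are {4, 0, 1, 3}, so the missing case is n ≡ 2 (mod 5); write n = 5s+2.
Then (5s+2)^5 - (5s+2) + 10 = 3125s^5 + 6250s^4 + 5000s^3 + 2000s^2 + 395s + 40 = 5(625s^5 + 1250s^4 + 1000s^3 + 400s^2 + 79s + 8).

5(625s^5 + 1250s^4 + 1000s^3 + 400s^2 + 79s + 8)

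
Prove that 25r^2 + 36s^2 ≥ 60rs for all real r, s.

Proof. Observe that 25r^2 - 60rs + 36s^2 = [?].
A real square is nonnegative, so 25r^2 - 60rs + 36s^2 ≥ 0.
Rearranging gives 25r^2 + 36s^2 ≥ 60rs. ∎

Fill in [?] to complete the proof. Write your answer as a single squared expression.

(5r - 6s)^2

The leading and trailing coefficients are 5^2 and 6^2, and 60 = 2·5·6, so the trinomial is (5r - 6s)^2.
Hence 25r^2 - 60rs + 36s^2 ≥ 0.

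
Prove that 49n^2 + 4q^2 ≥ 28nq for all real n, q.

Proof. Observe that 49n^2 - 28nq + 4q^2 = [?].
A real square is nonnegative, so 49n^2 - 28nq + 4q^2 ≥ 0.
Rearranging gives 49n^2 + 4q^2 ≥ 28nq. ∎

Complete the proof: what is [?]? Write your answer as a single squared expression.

(7n - 2q)^2

49n^2 - 28nq + 4q^2 is a perfect-square trinomial: the outer terms are (7n)^2 and (2q)^2, and the cross term is -2·7n·2q.
So 49n^2 - 28nq + 4q^2 = (7n - 2q)^2 ≥ 0.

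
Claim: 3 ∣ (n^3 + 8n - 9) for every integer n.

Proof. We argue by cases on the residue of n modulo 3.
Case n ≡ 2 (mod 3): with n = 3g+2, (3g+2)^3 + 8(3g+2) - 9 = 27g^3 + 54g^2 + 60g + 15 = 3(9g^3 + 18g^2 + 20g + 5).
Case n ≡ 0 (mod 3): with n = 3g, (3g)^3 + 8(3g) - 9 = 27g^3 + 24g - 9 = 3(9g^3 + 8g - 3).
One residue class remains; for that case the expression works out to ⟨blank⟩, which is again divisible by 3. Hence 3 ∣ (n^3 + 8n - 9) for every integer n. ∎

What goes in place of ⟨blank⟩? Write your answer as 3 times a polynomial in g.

3(9g^3 + 9g^2 + 11g)

The residues treated are {2, 0}, so the missing case is n ≡ 1 (mod 3); write n = 3g+1.
Then (3g+1)^3 + 8(3g+1) - 9 = 27g^3 + 27g^2 + 33g = 3(9g^3 + 9g^2 + 11g).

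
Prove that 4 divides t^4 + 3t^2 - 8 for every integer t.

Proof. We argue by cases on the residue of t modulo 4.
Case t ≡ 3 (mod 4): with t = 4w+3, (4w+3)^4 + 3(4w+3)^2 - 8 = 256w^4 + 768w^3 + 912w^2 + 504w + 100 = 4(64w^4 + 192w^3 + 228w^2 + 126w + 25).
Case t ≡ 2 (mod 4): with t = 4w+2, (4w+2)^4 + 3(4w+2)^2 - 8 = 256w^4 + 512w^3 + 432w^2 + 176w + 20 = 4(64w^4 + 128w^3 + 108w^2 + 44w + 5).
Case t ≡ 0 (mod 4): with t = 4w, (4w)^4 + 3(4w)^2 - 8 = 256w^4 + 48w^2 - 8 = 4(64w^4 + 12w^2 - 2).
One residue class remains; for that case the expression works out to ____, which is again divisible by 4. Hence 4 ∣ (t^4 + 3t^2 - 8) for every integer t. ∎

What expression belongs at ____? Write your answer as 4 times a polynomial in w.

4(64w^4 + 64w^3 + 36w^2 + 10w - 1)

Only t ≡ 1 (mod 4) is unaccounted for. Put t = 4w+1:
(4w+1)^4 + 3(4w+1)^2 - 8 expands to 256w^4 + 256w^3 + 144w^2 + 40w - 4,
and factoring out 4 leaves 4(64w^4 + 64w^3 + 36w^2 + 10w - 1).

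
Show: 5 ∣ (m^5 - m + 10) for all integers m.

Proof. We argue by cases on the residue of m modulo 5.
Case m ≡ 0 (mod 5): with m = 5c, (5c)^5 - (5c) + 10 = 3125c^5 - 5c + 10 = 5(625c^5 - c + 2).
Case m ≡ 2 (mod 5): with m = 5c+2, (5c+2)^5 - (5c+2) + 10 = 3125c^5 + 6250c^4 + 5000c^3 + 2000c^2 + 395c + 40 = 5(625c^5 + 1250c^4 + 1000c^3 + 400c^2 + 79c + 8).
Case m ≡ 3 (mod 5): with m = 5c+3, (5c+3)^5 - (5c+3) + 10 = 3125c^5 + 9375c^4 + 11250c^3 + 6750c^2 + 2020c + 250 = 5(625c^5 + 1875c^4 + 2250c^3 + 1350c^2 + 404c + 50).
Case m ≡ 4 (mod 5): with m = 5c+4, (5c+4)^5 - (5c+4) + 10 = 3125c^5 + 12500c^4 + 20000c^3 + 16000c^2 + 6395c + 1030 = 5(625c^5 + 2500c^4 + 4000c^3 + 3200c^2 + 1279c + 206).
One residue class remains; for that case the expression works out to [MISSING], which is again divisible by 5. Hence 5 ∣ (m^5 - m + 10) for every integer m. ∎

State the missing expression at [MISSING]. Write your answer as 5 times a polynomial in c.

Only m ≡ 1 (mod 5) is unaccounted for. Put m = 5c+1:
(5c+1)^5 - (5c+1) + 10 expands to 3125c^5 + 3125c^4 + 1250c^3 + 250c^2 + 20c + 10,
and factoring out 5 leaves 5(625c^5 + 625c^4 + 250c^3 + 50c^2 + 4c + 2).

5(625c^5 + 625c^4 + 250c^3 + 50c^2 + 4c + 2)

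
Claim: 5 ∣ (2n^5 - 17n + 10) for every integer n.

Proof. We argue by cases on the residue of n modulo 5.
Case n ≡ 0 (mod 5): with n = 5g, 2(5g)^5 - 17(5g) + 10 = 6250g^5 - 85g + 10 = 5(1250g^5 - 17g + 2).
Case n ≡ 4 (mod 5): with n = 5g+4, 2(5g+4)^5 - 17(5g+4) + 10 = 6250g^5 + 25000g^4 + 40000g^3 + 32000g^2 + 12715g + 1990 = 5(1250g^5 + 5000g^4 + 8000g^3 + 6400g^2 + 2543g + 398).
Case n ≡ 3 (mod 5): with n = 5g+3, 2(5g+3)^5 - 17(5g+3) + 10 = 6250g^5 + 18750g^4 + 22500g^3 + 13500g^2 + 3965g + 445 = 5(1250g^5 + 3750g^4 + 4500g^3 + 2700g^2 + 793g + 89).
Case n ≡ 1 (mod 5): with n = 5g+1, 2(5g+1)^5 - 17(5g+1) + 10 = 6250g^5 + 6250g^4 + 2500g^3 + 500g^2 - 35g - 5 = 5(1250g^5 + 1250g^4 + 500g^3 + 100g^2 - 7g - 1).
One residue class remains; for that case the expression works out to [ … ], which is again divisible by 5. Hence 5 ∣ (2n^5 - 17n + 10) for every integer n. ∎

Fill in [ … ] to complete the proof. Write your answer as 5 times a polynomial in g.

The residues treated are {0, 4, 3, 1}, so the missing case is n ≡ 2 (mod 5); write n = 5g+2.
Then 2(5g+2)^5 - 17(5g+2) + 10 = 6250g^5 + 12500g^4 + 10000g^3 + 4000g^2 + 715g + 40 = 5(1250g^5 + 2500g^4 + 2000g^3 + 800g^2 + 143g + 8).

5(1250g^5 + 2500g^4 + 2000g^3 + 800g^2 + 143g + 8)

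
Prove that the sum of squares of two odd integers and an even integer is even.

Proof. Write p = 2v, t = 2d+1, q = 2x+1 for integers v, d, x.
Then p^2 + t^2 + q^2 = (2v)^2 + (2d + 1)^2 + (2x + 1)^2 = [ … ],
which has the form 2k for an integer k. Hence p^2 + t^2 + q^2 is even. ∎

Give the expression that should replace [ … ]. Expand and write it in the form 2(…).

2(2d^2 + 2d + 2v^2 + 2x^2 + 2x + 1)

(2v)^2 + (2d + 1)^2 + (2x + 1)^2 = 4d^2 + 4d + 4v^2 + 4x^2 + 4x + 2
= 2(2d^2 + 2d + 2v^2 + 2x^2 + 2x + 1).
Since 2d^2 + 2d + 2v^2 + 2x^2 + 2x + 1 is an integer, the sum of squares is of the form 2k for an integer k.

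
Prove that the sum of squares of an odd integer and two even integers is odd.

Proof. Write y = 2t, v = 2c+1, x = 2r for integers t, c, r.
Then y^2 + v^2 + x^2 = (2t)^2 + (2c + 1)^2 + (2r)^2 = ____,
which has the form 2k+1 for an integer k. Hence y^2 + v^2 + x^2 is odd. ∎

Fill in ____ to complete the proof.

(2t)^2 + (2c + 1)^2 + (2r)^2 = 4c^2 + 4c + 4r^2 + 4t^2 + 1
= 2(2c^2 + 2c + 2r^2 + 2t^2) + 1.
Since 2c^2 + 2c + 2r^2 + 2t^2 is an integer, the sum of squares is of the form 2k+1 for an integer k.

2(2c^2 + 2c + 2r^2 + 2t^2) + 1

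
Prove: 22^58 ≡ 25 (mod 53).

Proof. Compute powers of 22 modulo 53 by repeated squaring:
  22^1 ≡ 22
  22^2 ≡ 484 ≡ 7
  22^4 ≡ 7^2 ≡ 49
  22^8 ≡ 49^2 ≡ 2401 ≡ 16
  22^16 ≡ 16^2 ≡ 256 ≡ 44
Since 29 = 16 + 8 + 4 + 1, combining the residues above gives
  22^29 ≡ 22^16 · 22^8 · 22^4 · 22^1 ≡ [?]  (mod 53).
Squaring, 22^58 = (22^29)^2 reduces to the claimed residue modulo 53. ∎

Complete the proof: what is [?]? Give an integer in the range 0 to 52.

5

Multiply the listed residues: 44 · 16 · 49 · 22 = 704 → 34496 → 758912.
Reducing modulo 53: 758912 = 14319·53 + 5, so 22^29 ≡ 5.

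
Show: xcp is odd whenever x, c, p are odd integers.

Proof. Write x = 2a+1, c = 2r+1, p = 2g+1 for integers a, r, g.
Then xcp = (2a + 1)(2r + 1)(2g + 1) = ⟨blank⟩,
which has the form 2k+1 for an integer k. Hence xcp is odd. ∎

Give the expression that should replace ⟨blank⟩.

2(4agr + 2ag + 2ar + a + 2gr + g + r) + 1

Expanding: (2a + 1)(2r + 1)(2g + 1) = 8agr + 4ag + 4ar + 2a + 4gr + 2g + 2r + 1.
Every term except the constant is even, so this is 2(4agr + 2ag + 2ar + a + 2gr + g + r) + 1,
and 4agr + 2ag + 2ar + a + 2gr + g + r ∈ ℤ gives the required form.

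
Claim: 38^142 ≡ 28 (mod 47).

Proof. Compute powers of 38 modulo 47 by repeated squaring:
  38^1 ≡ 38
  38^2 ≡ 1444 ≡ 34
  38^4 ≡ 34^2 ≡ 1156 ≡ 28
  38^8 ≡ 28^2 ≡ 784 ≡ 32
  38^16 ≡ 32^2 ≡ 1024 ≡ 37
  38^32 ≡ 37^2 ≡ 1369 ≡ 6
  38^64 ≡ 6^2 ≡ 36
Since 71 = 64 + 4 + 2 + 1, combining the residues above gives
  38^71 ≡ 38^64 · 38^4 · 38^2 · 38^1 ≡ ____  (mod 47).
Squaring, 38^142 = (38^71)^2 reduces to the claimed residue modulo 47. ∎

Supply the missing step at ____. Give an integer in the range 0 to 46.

38^64 · 38^4 · 38^2 · 38^1 ≡ 36 · 28 · 34 · 38 = 1302336.
1302336 mod 47 = 13, so 38^71 ≡ 13 (mod 47).

13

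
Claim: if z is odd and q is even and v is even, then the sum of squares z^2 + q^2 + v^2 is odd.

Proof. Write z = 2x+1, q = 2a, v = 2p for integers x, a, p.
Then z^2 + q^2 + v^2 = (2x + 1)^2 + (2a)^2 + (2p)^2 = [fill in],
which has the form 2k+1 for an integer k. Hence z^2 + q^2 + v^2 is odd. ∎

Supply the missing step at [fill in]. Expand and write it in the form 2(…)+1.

(2x + 1)^2 + (2a)^2 + (2p)^2 = 4a^2 + 4p^2 + 4x^2 + 4x + 1
= 2(2a^2 + 2p^2 + 2x^2 + 2x) + 1.
Since 2a^2 + 2p^2 + 2x^2 + 2x is an integer, the sum of squares is of the form 2k+1 for an integer k.

2(2a^2 + 2p^2 + 2x^2 + 2x) + 1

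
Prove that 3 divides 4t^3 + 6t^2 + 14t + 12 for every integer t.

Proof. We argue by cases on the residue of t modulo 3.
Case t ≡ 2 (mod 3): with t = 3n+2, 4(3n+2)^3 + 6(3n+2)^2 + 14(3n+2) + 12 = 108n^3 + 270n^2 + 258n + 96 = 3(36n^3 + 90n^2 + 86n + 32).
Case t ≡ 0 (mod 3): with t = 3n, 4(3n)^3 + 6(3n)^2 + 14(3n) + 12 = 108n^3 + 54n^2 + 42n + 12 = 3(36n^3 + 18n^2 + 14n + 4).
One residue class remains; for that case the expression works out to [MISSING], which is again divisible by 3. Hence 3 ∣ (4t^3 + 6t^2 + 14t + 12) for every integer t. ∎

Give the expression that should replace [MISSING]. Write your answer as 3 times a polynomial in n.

The residues treated are {2, 0}, so the missing case is t ≡ 1 (mod 3); write t = 3n+1.
Then 4(3n+1)^3 + 6(3n+1)^2 + 14(3n+1) + 12 = 108n^3 + 162n^2 + 114n + 36 = 3(36n^3 + 54n^2 + 38n + 12).

3(36n^3 + 54n^2 + 38n + 12)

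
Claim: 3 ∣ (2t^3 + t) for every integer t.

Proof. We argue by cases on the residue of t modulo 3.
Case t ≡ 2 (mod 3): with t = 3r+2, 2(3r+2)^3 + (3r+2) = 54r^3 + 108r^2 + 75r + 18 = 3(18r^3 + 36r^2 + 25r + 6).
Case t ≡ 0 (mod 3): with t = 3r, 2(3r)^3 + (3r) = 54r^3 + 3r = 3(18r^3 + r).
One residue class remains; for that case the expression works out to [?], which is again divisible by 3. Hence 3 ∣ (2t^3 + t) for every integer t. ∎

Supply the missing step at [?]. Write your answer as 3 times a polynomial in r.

The residues treated are {2, 0}, so the missing case is t ≡ 1 (mod 3); write t = 3r+1.
Then 2(3r+1)^3 + (3r+1) = 54r^3 + 54r^2 + 21r + 3 = 3(18r^3 + 18r^2 + 7r + 1).

3(18r^3 + 18r^2 + 7r + 1)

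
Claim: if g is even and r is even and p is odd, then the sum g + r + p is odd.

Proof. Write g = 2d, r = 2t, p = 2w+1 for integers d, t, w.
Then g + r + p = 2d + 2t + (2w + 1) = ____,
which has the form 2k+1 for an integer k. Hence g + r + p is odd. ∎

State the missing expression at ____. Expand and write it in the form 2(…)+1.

2(d + t + w) + 1

Expanding: 2d + 2t + (2w + 1) = 2d + 2t + 2w + 1.
Every term except the constant is even, so this is 2(d + t + w) + 1,
and d + t + w ∈ ℤ gives the required form.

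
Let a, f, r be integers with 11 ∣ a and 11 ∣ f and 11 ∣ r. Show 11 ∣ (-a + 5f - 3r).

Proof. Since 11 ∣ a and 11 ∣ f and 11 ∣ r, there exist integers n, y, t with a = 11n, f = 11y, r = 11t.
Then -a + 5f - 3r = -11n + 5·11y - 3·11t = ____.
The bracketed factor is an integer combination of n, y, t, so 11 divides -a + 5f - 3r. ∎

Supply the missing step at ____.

11(-n - 3t + 5y)

Pull the common 11 out of every term: -11n + 5·11y - 3·11t = 11(-n - 3t + 5y).
-n - 3t + 5y is an integer, which exhibits the divisibility.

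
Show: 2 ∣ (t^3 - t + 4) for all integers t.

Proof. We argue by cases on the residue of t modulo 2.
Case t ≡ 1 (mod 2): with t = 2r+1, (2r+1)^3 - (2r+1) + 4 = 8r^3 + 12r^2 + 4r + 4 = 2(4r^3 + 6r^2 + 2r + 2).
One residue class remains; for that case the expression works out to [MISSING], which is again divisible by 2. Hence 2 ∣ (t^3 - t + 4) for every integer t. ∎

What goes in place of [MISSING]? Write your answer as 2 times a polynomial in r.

Only t ≡ 0 (mod 2) is unaccounted for. Put t = 2r:
(2r)^3 - (2r) + 4 expands to 8r^3 - 2r + 4,
and factoring out 2 leaves 2(4r^3 - r + 2).

2(4r^3 - r + 2)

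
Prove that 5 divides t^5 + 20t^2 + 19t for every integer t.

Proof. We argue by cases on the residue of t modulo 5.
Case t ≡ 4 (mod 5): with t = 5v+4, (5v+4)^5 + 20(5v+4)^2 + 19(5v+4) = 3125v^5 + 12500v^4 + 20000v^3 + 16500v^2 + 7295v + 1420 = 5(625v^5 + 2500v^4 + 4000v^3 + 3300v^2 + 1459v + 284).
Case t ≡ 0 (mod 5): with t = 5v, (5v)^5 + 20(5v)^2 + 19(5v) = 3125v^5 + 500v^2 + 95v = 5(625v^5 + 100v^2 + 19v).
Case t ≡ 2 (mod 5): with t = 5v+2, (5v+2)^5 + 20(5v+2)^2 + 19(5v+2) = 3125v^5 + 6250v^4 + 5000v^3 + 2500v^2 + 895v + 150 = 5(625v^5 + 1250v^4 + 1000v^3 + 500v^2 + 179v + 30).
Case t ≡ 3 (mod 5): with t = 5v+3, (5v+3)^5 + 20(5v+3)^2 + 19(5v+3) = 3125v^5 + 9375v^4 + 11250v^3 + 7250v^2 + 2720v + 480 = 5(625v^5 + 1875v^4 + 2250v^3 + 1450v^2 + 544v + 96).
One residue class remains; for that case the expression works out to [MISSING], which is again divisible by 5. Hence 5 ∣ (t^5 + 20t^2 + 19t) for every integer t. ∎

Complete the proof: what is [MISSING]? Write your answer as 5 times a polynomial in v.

The residues treated are {4, 0, 2, 3}, so the missing case is t ≡ 1 (mod 5); write t = 5v+1.
Then (5v+1)^5 + 20(5v+1)^2 + 19(5v+1) = 3125v^5 + 3125v^4 + 1250v^3 + 750v^2 + 320v + 40 = 5(625v^5 + 625v^4 + 250v^3 + 150v^2 + 64v + 8).

5(625v^5 + 625v^4 + 250v^3 + 150v^2 + 64v + 8)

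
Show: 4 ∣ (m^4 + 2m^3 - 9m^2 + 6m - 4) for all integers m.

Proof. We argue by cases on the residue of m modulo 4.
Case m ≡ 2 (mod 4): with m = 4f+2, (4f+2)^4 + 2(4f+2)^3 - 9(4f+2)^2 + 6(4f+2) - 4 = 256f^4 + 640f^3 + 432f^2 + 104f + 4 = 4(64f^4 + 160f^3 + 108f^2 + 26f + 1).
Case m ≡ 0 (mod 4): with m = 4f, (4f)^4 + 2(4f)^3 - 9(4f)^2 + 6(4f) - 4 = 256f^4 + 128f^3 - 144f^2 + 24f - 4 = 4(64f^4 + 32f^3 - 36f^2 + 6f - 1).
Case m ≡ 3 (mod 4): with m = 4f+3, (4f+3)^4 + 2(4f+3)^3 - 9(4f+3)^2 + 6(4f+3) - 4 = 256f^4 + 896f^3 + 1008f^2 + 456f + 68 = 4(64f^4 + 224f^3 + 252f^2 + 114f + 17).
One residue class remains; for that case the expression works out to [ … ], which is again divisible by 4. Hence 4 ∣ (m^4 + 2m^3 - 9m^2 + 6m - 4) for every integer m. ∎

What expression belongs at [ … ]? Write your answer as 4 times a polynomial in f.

4(64f^4 + 96f^3 + 12f^2 - 2f - 1)

Only m ≡ 1 (mod 4) is unaccounted for. Put m = 4f+1:
(4f+1)^4 + 2(4f+1)^3 - 9(4f+1)^2 + 6(4f+1) - 4 expands to 256f^4 + 384f^3 + 48f^2 - 8f - 4,
and factoring out 4 leaves 4(64f^4 + 96f^3 + 12f^2 - 2f - 1).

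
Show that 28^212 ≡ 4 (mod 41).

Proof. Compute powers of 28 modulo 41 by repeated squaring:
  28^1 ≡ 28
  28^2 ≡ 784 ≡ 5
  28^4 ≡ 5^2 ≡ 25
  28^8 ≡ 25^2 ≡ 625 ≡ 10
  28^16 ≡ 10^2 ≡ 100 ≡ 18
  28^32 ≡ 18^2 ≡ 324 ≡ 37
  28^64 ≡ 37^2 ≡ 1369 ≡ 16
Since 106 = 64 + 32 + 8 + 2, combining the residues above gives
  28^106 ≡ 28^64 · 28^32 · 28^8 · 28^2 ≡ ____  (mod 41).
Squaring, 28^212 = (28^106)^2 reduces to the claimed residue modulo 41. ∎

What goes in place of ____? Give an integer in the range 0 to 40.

39

28^64 · 28^32 · 28^8 · 28^2 ≡ 16 · 37 · 10 · 5 = 29600.
29600 mod 41 = 39, so 28^106 ≡ 39 (mod 41).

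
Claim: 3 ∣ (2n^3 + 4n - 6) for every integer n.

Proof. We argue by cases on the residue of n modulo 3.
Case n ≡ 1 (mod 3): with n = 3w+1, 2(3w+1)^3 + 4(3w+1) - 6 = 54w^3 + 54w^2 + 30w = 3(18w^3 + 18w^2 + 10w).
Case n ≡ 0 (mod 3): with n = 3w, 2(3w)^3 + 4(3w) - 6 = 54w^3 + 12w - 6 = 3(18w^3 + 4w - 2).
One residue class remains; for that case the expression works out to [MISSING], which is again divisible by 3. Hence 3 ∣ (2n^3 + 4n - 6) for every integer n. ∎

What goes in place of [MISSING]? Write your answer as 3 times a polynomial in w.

3(18w^3 + 36w^2 + 28w + 6)

The residues treated are {1, 0}, so the missing case is n ≡ 2 (mod 3); write n = 3w+2.
Then 2(3w+2)^3 + 4(3w+2) - 6 = 54w^3 + 108w^2 + 84w + 18 = 3(18w^3 + 36w^2 + 28w + 6).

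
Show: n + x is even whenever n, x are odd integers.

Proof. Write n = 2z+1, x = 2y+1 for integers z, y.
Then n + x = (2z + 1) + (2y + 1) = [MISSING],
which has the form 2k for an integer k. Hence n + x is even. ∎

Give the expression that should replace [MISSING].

(2z + 1) + (2y + 1) = 2y + 2z + 2
= 2(y + z + 1).
Since y + z + 1 is an integer, the sum is of the form 2k for an integer k.

2(y + z + 1)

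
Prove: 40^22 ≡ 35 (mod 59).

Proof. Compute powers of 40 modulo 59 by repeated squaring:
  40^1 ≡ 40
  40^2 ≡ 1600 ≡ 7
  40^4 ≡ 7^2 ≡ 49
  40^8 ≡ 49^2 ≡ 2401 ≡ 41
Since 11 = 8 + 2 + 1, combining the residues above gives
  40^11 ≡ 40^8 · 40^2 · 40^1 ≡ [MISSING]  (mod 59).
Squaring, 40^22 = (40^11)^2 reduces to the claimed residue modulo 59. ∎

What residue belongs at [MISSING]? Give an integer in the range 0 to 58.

34

40^8 · 40^2 · 40^1 ≡ 41 · 7 · 40 = 11480.
11480 mod 59 = 34, so 40^11 ≡ 34 (mod 59).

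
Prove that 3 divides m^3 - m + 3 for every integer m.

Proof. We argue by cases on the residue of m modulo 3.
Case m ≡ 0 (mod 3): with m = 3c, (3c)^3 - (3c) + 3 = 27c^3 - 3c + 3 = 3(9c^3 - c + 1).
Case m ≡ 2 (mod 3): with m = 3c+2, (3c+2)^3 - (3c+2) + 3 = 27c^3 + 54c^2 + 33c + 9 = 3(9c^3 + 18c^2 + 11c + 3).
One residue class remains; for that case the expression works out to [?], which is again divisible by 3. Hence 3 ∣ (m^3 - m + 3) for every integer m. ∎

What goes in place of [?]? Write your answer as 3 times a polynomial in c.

Only m ≡ 1 (mod 3) is unaccounted for. Put m = 3c+1:
(3c+1)^3 - (3c+1) + 3 expands to 27c^3 + 27c^2 + 6c + 3,
and factoring out 3 leaves 3(9c^3 + 9c^2 + 2c + 1).

3(9c^3 + 9c^2 + 2c + 1)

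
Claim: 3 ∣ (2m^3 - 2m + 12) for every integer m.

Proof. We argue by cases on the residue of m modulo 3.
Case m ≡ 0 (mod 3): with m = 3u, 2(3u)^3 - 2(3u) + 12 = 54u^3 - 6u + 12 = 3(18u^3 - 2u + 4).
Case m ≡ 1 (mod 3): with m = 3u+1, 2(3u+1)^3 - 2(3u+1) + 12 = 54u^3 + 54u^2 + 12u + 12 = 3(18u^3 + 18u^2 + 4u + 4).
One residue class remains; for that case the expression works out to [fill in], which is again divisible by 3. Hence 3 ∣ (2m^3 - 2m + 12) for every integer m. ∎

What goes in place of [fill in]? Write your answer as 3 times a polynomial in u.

The residues treated are {0, 1}, so the missing case is m ≡ 2 (mod 3); write m = 3u+2.
Then 2(3u+2)^3 - 2(3u+2) + 12 = 54u^3 + 108u^2 + 66u + 24 = 3(18u^3 + 36u^2 + 22u + 8).

3(18u^3 + 36u^2 + 22u + 8)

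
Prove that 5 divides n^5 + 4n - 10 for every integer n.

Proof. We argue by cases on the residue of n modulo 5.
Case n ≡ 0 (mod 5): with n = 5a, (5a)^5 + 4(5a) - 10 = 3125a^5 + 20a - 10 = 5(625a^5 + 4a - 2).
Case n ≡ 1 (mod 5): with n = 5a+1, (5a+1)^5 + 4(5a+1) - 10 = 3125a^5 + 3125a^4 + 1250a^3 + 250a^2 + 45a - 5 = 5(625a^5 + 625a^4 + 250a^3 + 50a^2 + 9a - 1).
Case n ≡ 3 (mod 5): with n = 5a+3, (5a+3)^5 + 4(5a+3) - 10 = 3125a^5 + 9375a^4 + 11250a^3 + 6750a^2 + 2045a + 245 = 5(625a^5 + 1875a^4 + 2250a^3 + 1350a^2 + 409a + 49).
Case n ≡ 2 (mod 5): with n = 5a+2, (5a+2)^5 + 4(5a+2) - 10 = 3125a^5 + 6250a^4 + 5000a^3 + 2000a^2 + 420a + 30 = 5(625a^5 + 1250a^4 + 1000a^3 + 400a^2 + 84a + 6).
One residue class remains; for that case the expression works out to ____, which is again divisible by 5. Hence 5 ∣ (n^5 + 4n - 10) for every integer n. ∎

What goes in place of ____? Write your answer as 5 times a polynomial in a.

The residues treated are {0, 1, 3, 2}, so the missing case is n ≡ 4 (mod 5); write n = 5a+4.
Then (5a+4)^5 + 4(5a+4) - 10 = 3125a^5 + 12500a^4 + 20000a^3 + 16000a^2 + 6420a + 1030 = 5(625a^5 + 2500a^4 + 4000a^3 + 3200a^2 + 1284a + 206).

5(625a^5 + 2500a^4 + 4000a^3 + 3200a^2 + 1284a + 206)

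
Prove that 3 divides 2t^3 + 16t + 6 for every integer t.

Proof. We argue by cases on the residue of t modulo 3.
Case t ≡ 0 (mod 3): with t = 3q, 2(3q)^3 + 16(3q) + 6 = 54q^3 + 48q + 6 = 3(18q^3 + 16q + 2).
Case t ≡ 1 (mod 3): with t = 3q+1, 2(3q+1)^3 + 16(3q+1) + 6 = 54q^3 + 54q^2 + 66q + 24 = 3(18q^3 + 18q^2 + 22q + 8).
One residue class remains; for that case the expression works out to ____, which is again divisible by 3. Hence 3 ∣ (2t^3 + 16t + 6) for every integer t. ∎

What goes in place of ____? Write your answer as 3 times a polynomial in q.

The residues treated are {0, 1}, so the missing case is t ≡ 2 (mod 3); write t = 3q+2.
Then 2(3q+2)^3 + 16(3q+2) + 6 = 54q^3 + 108q^2 + 120q + 54 = 3(18q^3 + 36q^2 + 40q + 18).

3(18q^3 + 36q^2 + 40q + 18)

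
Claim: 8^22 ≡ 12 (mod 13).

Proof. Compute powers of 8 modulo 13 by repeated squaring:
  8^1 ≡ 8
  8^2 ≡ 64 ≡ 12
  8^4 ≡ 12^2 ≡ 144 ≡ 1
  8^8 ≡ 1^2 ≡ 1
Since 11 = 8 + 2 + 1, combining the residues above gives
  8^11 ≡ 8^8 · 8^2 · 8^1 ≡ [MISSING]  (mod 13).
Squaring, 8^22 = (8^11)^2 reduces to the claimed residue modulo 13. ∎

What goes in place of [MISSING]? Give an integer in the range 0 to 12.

Multiply the listed residues: 1 · 12 · 8 = 12 → 96.
Reducing modulo 13: 96 = 7·13 + 5, so 8^11 ≡ 5.

5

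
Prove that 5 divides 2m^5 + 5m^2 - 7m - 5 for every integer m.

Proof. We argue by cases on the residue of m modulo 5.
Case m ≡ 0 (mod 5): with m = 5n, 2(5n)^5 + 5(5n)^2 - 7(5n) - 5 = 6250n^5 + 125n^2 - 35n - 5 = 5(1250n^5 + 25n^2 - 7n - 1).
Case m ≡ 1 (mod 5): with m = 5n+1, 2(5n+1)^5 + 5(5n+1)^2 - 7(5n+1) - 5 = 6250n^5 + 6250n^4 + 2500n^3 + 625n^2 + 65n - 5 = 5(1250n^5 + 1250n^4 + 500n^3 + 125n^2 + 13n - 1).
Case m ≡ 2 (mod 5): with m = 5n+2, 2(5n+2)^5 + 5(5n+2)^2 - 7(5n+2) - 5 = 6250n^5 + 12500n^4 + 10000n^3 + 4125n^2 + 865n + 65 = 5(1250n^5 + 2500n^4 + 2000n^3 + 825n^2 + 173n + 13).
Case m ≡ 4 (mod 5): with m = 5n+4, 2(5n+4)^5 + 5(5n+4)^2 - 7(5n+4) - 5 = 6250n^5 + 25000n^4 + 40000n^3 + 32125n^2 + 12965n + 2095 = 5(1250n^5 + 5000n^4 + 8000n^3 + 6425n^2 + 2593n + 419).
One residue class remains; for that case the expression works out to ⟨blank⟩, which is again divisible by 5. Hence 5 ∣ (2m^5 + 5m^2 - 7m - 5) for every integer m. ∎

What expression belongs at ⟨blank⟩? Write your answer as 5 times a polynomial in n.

The residues treated are {0, 1, 2, 4}, so the missing case is m ≡ 3 (mod 5); write m = 5n+3.
Then 2(5n+3)^5 + 5(5n+3)^2 - 7(5n+3) - 5 = 6250n^5 + 18750n^4 + 22500n^3 + 13625n^2 + 4165n + 505 = 5(1250n^5 + 3750n^4 + 4500n^3 + 2725n^2 + 833n + 101).

5(1250n^5 + 3750n^4 + 4500n^3 + 2725n^2 + 833n + 101)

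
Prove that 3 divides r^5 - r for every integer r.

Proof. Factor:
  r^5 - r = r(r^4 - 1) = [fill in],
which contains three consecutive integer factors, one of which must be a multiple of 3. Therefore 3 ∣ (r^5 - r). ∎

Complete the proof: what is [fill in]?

(r - 1)r(r + 1)(r^2 + 1)

r^4 - 1 = (r^2 - 1)(r^2 + 1), and r^2 - 1 = (r-1)(r+1).
So r(r^4 - 1) = (r - 1)r(r + 1)(r^2 + 1).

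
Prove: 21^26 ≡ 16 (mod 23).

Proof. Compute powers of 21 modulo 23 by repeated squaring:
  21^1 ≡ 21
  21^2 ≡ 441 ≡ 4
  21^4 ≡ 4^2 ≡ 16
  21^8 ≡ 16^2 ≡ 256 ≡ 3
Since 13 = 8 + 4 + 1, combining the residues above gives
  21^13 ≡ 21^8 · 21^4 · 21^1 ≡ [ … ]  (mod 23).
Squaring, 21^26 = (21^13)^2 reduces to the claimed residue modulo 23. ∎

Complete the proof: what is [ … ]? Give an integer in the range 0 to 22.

19

Multiply the listed residues: 3 · 16 · 21 = 48 → 1008.
Reducing modulo 23: 1008 = 43·23 + 19, so 21^13 ≡ 19.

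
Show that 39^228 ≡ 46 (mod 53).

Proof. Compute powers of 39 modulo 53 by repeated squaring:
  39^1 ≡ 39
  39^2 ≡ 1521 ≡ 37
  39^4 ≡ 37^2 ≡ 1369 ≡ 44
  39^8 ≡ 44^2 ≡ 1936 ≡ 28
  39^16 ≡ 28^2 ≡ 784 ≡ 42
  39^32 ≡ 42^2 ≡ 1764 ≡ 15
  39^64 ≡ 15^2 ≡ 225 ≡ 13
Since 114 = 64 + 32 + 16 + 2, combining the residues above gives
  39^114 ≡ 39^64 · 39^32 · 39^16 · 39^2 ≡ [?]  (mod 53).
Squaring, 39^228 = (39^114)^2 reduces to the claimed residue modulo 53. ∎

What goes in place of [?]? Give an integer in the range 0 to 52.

Multiply the listed residues: 13 · 15 · 42 · 37 = 195 → 8190 → 303030.
Reducing modulo 53: 303030 = 5717·53 + 29, so 39^114 ≡ 29.

29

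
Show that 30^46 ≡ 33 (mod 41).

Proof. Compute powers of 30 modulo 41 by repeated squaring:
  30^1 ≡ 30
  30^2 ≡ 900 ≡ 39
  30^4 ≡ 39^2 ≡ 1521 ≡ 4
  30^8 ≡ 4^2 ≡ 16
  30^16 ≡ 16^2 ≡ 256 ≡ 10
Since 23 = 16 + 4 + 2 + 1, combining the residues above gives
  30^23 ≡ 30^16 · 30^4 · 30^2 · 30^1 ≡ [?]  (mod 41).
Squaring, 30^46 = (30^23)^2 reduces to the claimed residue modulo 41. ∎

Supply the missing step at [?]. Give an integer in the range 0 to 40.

30^16 · 30^4 · 30^2 · 30^1 ≡ 10 · 4 · 39 · 30 = 46800.
46800 mod 41 = 19, so 30^23 ≡ 19 (mod 41).

19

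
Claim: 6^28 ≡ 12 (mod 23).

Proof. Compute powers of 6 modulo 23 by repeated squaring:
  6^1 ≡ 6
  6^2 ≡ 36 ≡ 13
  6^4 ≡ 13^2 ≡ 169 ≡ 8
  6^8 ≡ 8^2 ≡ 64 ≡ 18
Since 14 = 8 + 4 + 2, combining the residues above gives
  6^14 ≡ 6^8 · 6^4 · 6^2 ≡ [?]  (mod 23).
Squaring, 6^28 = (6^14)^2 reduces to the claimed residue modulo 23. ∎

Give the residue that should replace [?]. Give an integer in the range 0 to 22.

Multiply the listed residues: 18 · 8 · 13 = 144 → 1872.
Reducing modulo 23: 1872 = 81·23 + 9, so 6^14 ≡ 9.

9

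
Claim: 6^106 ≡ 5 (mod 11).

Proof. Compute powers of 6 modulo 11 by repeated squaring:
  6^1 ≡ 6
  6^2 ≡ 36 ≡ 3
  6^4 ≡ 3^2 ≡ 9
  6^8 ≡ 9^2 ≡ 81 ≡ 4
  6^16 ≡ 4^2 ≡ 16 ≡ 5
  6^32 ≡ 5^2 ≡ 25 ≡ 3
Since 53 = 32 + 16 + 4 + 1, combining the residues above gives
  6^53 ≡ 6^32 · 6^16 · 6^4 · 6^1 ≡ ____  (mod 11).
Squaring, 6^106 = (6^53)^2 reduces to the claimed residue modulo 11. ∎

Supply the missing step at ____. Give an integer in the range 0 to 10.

7

Multiply the listed residues: 3 · 5 · 9 · 6 = 15 → 135 → 810.
Reducing modulo 11: 810 = 73·11 + 7, so 6^53 ≡ 7.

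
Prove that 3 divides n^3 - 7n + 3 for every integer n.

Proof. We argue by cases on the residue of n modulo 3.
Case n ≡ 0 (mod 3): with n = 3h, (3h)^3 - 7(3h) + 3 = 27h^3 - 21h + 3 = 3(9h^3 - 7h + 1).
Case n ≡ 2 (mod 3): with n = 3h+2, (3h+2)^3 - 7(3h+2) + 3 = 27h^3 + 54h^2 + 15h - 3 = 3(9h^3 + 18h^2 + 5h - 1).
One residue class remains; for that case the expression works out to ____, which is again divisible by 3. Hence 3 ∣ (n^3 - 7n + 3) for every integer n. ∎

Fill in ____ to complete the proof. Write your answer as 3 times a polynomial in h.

Only n ≡ 1 (mod 3) is unaccounted for. Put n = 3h+1:
(3h+1)^3 - 7(3h+1) + 3 expands to 27h^3 + 27h^2 - 12h - 3,
and factoring out 3 leaves 3(9h^3 + 9h^2 - 4h - 1).

3(9h^3 + 9h^2 - 4h - 1)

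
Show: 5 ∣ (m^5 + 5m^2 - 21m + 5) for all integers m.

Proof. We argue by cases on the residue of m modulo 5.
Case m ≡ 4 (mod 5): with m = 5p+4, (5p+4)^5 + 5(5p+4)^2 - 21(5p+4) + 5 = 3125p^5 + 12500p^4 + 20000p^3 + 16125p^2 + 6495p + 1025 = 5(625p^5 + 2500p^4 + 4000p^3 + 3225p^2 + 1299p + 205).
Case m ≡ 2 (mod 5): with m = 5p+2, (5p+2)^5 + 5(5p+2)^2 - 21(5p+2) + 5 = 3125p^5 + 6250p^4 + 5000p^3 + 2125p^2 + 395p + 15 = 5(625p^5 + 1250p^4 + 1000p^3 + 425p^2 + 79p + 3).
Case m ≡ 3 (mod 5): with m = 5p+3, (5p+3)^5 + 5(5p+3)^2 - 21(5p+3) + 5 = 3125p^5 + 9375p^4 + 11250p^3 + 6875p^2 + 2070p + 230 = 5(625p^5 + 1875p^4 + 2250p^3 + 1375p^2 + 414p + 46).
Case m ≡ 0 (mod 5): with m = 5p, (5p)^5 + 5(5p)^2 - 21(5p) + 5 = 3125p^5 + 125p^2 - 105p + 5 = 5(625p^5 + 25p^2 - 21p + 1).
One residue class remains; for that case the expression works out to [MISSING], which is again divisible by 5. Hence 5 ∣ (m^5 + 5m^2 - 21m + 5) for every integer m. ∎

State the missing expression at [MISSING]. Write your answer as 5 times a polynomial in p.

The residues treated are {4, 2, 3, 0}, so the missing case is m ≡ 1 (mod 5); write m = 5p+1.
Then (5p+1)^5 + 5(5p+1)^2 - 21(5p+1) + 5 = 3125p^5 + 3125p^4 + 1250p^3 + 375p^2 - 30p - 10 = 5(625p^5 + 625p^4 + 250p^3 + 75p^2 - 6p - 2).

5(625p^5 + 625p^4 + 250p^3 + 75p^2 - 6p - 2)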